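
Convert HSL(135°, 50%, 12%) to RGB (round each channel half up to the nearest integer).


H=135°, S=0.50, L=0.12
C = (1-|2L-1|)×S = (1-|-0.76|)×0.50 = 0.12
H' = H/60 = 135/60 ≈ 2.2500; X = C×(1-|H' mod 2 - 1|) = 0.03
m = L - C/2 = 0.12 - 0.06 = 0.06
Sector ⌊H'⌋ = 2 → (R',G',B') = (0.0, 0.12, 0.03)
RGB = ((R'+m)×255, (G'+m)×255, (B'+m)×255) = (15.3, 45.9, 22.95)
Round half up → RGB(15, 46, 23)


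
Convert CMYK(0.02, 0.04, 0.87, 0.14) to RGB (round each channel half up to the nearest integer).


R = 255 × (1-C) × (1-K) = 255 × 0.98 × 0.86 = 214.914 → 215
G = 255 × (1-M) × (1-K) = 255 × 0.96 × 0.86 = 210.528 → 211
B = 255 × (1-Y) × (1-K) = 255 × 0.13 × 0.86 = 28.509 → 29
= RGB(215, 211, 29)


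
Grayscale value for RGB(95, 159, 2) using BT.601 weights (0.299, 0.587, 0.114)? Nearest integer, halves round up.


Gray = 0.299×R + 0.587×G + 0.114×B
Gray = 0.299×95 + 0.587×159 + 0.114×2
Gray = 28.405 + 93.333 + 0.228
Gray = 121.966 → round half up → 122
Gray = 122


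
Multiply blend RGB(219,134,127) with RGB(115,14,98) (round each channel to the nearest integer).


Multiply: C = A×B/255, rounded to nearest integer
R: 219×115/255 = 25185/255 ≈ 98.765 → 99
G: 134×14/255 = 1876/255 ≈ 7.357 → 7
B: 127×98/255 = 12446/255 ≈ 48.808 → 49
= RGB(99, 7, 49)


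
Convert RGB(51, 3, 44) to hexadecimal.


R = 51 → 33 (hex)
G = 3 → 03 (hex)
B = 44 → 2C (hex)
Hex = #33032C


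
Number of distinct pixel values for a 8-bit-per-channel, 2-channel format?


Total bits = 8 bits/channel × 2 channels = 16 bits
Distinct pixel values = 2^16
= 65,536 pixel values


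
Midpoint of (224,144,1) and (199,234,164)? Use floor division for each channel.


Midpoint: each channel = ⌊(C₁+C₂)/2⌋
R: ⌊(224+199)/2⌋ = 211
G: ⌊(144+234)/2⌋ = 189
B: ⌊(1+164)/2⌋ = 82
= RGB(211, 189, 82)


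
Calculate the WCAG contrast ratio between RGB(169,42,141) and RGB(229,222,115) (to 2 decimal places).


Linearize each sRGB channel c=v/255: c/12.92 if c ≤ 0.04045 else ((c+0.055)/1.055)^2.4
L = 0.2126×R_lin + 0.7152×G_lin + 0.0722×B_lin
Color 1 (169,42,141):
  R=169: 169/255≈0.6627 > 0.04045 → ((0.6627+0.055)/1.055)^2.4 ≈ 0.39676
  G=42: 42/255≈0.1647 > 0.04045 → ((0.1647+0.055)/1.055)^2.4 ≈ 0.02315
  B=141: 141/255≈0.5529 > 0.04045 → ((0.5529+0.055)/1.055)^2.4 ≈ 0.26636
  L1 = 0.2126×0.39676 + 0.7152×0.02315 + 0.0722×0.26636 ≈ 0.12014
Color 2 (229,222,115):
  R=229: 229/255≈0.8980 > 0.04045 → ((0.8980+0.055)/1.055)^2.4 ≈ 0.78354
  G=222: 222/255≈0.8706 > 0.04045 → ((0.8706+0.055)/1.055)^2.4 ≈ 0.73046
  B=115: 115/255≈0.4510 > 0.04045 → ((0.4510+0.055)/1.055)^2.4 ≈ 0.17144
  L2 = 0.2126×0.78354 + 0.7152×0.73046 + 0.0722×0.17144 ≈ 0.70138
Lighter = 0.70138, Darker = 0.12014
Ratio = (L_lighter + 0.05) / (L_darker + 0.05)
Ratio = (0.70138 + 0.05) / (0.12014 + 0.05) = 0.75138 / 0.17014 ≈ 4.4163
Ratio ≈ 4.42:1


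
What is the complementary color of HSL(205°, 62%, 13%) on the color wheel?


Complement = opposite side of color wheel = hue + 180°
H' = (205 + 180) mod 360 = 25°
S and L unchanged.
= HSL(25°, 62%, 13%)


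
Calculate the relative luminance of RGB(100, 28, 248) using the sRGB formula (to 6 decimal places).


Linearize each channel (sRGB transfer function): c = v/255; c_lin = c/12.92 if c ≤ 0.04045, else ((c+0.055)/1.055)^2.4
  R: 100/255 ≈ 0.392157 > 0.04045 → ((0.392157+0.055)/1.055)^2.4 ≈ 0.127438
  G: 28/255 ≈ 0.109804 > 0.04045 → ((0.109804+0.055)/1.055)^2.4 ≈ 0.011612
  B: 248/255 ≈ 0.972549 > 0.04045 → ((0.972549+0.055)/1.055)^2.4 ≈ 0.938686
R_lin = 0.127438, G_lin = 0.011612, B_lin = 0.938686
L = 0.2126×R + 0.7152×G + 0.0722×B
L = 0.2126×0.127438 + 0.7152×0.011612 + 0.0722×0.938686
L ≈ 0.103171


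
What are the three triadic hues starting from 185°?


Triadic: equally spaced at 120° intervals
H1 = 185°
H2 = (185 + 120) mod 360 = 305°
H3 = (185 + 240) mod 360 = 65°
Triadic = 185°, 305°, 65°


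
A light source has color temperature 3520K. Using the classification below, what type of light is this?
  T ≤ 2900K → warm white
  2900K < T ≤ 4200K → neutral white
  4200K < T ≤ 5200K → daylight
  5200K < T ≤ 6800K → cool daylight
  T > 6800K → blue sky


Temperature: 3520K
2900K < 3520K ≤ 4200K → neutral white
Classification: neutral white


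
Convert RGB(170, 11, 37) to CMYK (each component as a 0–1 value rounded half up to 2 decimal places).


R'=170/255≈0.6667, G'=11/255≈0.0431, B'=37/255≈0.1451
K = 1 - max(R',G',B') = 1 - 170/255 = 85/255 = 0.33333… → 0.33
(1-R'-K)/(1-K) simplifies to (max-R)/max with max = 170:
C = (170-170)/170 = 0/170 = 0 → 0.00
M = (170-11)/170 = 159/170 = 0.93529… → 0.94
Y = (170-37)/170 = 133/170 = 0.78235… → 0.78
= CMYK(0.00, 0.94, 0.78, 0.33)


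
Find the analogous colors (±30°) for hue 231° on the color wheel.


Base hue: 231°
Left analog: (231 - 30) mod 360 = 201°
Right analog: (231 + 30) mod 360 = 261°
Analogous hues = 201° and 261°


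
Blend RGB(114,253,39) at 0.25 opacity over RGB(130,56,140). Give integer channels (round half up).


C = α×F + (1-α)×B, with 1-α = 0.75
R: 0.25×114 + 0.75×130 = 28.50 + 97.50 = 126.00 → 126
G: 0.25×253 + 0.75×56 = 63.25 + 42.00 = 105.25 → 105
B: 0.25×39 + 0.75×140 = 9.75 + 105.00 = 114.75 → 115
= RGB(126, 105, 115)


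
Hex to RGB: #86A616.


86 → 134 (R)
A6 → 166 (G)
16 → 22 (B)
= RGB(134, 166, 22)


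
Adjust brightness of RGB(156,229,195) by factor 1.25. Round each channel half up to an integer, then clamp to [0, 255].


Multiply each channel by 1.25, round half up, clamp to [0, 255]
R: 156×1.25 = 195
G: 229×1.25 = 286.25 → round → 286 → clamp → 255
B: 195×1.25 = 243.75 → round → 244
= RGB(195, 255, 244)


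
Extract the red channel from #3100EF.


Color: #3100EF
R = 31 = 49
G = 00 = 0
B = EF = 239
Red = 49


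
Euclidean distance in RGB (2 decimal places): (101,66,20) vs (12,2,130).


d = √[(R₁-R₂)² + (G₁-G₂)² + (B₁-B₂)²]
d = √[(101-12)² + (66-2)² + (20-130)²]
d = √[7921 + 4096 + 12100]
d = √24117
d ≈ 155.30


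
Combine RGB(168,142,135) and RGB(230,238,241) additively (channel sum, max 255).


Additive: each channel = min(255, C₁+C₂)
R: 168+230 = 398 → 255
G: 142+238 = 380 → 255
B: 135+241 = 376 → 255
= RGB(255, 255, 255)


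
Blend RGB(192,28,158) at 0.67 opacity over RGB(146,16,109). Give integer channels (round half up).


C = α×F + (1-α)×B, with 1-α = 0.33
R: 0.67×192 + 0.33×146 = 128.64 + 48.18 = 176.82 → 177
G: 0.67×28 + 0.33×16 = 18.76 + 5.28 = 24.04 → 24
B: 0.67×158 + 0.33×109 = 105.86 + 35.97 = 141.83 → 142
= RGB(177, 24, 142)


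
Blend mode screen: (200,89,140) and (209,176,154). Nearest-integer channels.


Screen: C = 255 - (255-A)×(255-B)/255, rounded to nearest integer
R: 255 - (255-200)×(255-209)/255 = 255 - 2530/255 ≈ 255 - 9.922 = 245.078 → 245
G: 255 - (255-89)×(255-176)/255 = 255 - 13114/255 ≈ 255 - 51.427 = 203.573 → 204
B: 255 - (255-140)×(255-154)/255 = 255 - 11615/255 ≈ 255 - 45.549 = 209.451 → 209
= RGB(245, 204, 209)


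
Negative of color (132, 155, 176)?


Invert: (255-R, 255-G, 255-B)
R: 255-132 = 123
G: 255-155 = 100
B: 255-176 = 79
= RGB(123, 100, 79)


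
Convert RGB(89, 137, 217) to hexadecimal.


R = 89 → 59 (hex)
G = 137 → 89 (hex)
B = 217 → D9 (hex)
Hex = #5989D9


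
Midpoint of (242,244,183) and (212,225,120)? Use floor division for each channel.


Midpoint: each channel = ⌊(C₁+C₂)/2⌋
R: ⌊(242+212)/2⌋ = 227
G: ⌊(244+225)/2⌋ = 234
B: ⌊(183+120)/2⌋ = 151
= RGB(227, 234, 151)


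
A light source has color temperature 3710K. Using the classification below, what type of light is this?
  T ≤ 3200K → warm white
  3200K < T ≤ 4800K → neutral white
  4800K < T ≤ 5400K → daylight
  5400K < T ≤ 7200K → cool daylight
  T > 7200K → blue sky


Temperature: 3710K
3200K < 3710K ≤ 4800K → neutral white
Classification: neutral white


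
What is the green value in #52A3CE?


Color: #52A3CE
R = 52 = 82
G = A3 = 163
B = CE = 206
Green = 163


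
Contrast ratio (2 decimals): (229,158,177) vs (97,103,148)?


Linearize each sRGB channel c=v/255: c/12.92 if c ≤ 0.04045 else ((c+0.055)/1.055)^2.4
L = 0.2126×R_lin + 0.7152×G_lin + 0.0722×B_lin
Color 1 (229,158,177):
  R=229: 229/255≈0.8980 > 0.04045 → ((0.8980+0.055)/1.055)^2.4 ≈ 0.78354
  G=158: 158/255≈0.6196 > 0.04045 → ((0.6196+0.055)/1.055)^2.4 ≈ 0.34191
  B=177: 177/255≈0.6941 > 0.04045 → ((0.6941+0.055)/1.055)^2.4 ≈ 0.43966
  L1 = 0.2126×0.78354 + 0.7152×0.34191 + 0.0722×0.43966 ≈ 0.44286
Color 2 (97,103,148):
  R=97: 97/255≈0.3804 > 0.04045 → ((0.3804+0.055)/1.055)^2.4 ≈ 0.11954
  G=103: 103/255≈0.4039 > 0.04045 → ((0.4039+0.055)/1.055)^2.4 ≈ 0.13563
  B=148: 148/255≈0.5804 > 0.04045 → ((0.5804+0.055)/1.055)^2.4 ≈ 0.29614
  L2 = 0.2126×0.11954 + 0.7152×0.13563 + 0.0722×0.29614 ≈ 0.14380
Lighter = 0.44286, Darker = 0.14380
Ratio = (L_lighter + 0.05) / (L_darker + 0.05)
Ratio = (0.44286 + 0.05) / (0.14380 + 0.05) = 0.49286 / 0.19380 ≈ 2.5431
Ratio ≈ 2.54:1


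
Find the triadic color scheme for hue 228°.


Triadic: equally spaced at 120° intervals
H1 = 228°
H2 = (228 + 120) mod 360 = 348°
H3 = (228 + 240) mod 360 = 108°
Triadic = 228°, 348°, 108°


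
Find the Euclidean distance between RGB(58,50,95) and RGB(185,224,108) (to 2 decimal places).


d = √[(R₁-R₂)² + (G₁-G₂)² + (B₁-B₂)²]
d = √[(58-185)² + (50-224)² + (95-108)²]
d = √[16129 + 30276 + 169]
d = √46574
d ≈ 215.81


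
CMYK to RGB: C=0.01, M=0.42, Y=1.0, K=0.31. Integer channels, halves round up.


R = 255 × (1-C) × (1-K) = 255 × 0.99 × 0.69 = 174.1905 → 174
G = 255 × (1-M) × (1-K) = 255 × 0.58 × 0.69 = 102.051 → 102
B = 255 × (1-Y) × (1-K) = 255 × 0.00 × 0.69 = 0
= RGB(174, 102, 0)


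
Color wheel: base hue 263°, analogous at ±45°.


Base hue: 263°
Left analog: (263 - 45) mod 360 = 218°
Right analog: (263 + 45) mod 360 = 308°
Analogous hues = 218° and 308°


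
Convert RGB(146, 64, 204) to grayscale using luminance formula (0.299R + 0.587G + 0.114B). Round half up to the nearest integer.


Gray = 0.299×R + 0.587×G + 0.114×B
Gray = 0.299×146 + 0.587×64 + 0.114×204
Gray = 43.654 + 37.568 + 23.256
Gray = 104.478 → round half up → 104
Gray = 104


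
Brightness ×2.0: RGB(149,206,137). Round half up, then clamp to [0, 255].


Multiply each channel by 2.0, round half up, clamp to [0, 255]
R: 149×2.0 = 298 → clamp → 255
G: 206×2.0 = 412 → clamp → 255
B: 137×2.0 = 274 → clamp → 255
= RGB(255, 255, 255)


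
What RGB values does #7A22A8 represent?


7A → 122 (R)
22 → 34 (G)
A8 → 168 (B)
= RGB(122, 34, 168)


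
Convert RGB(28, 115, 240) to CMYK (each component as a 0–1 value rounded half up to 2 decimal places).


R'=28/255≈0.1098, G'=115/255≈0.4510, B'=240/255≈0.9412
K = 1 - max(R',G',B') = 1 - 240/255 = 15/255 = 0.05882… → 0.06
(1-R'-K)/(1-K) simplifies to (max-R)/max with max = 240:
C = (240-28)/240 = 212/240 = 0.88333… → 0.88
M = (240-115)/240 = 125/240 = 0.52083… → 0.52
Y = (240-240)/240 = 0/240 = 0 → 0.00
= CMYK(0.88, 0.52, 0.00, 0.06)


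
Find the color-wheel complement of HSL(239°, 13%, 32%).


Complement = opposite side of color wheel = hue + 180°
H' = (239 + 180) mod 360 = 59°
S and L unchanged.
= HSL(59°, 13%, 32%)


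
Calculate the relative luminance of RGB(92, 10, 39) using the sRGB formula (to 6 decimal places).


Linearize each channel (sRGB transfer function): c = v/255; c_lin = c/12.92 if c ≤ 0.04045, else ((c+0.055)/1.055)^2.4
  R: 92/255 ≈ 0.360784 > 0.04045 → ((0.360784+0.055)/1.055)^2.4 ≈ 0.107023
  G: 10/255 ≈ 0.039216 ≤ 0.04045 → 0.039216/12.92 ≈ 0.003035
  B: 39/255 ≈ 0.152941 > 0.04045 → ((0.152941+0.055)/1.055)^2.4 ≈ 0.020289
R_lin = 0.107023, G_lin = 0.003035, B_lin = 0.020289
L = 0.2126×R + 0.7152×G + 0.0722×B
L = 0.2126×0.107023 + 0.7152×0.003035 + 0.0722×0.020289
L ≈ 0.026389


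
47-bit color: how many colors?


Colors = 2^bits = 2^47
= 140,737,488,355,328 colors


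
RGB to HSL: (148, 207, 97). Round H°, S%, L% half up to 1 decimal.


Normalize: R'=148/255≈0.5804, G'=207/255≈0.8118, B'=97/255≈0.3804
Max=207/255, Min=97/255, Δ=Max-Min=110/255
L = (Max+Min)/2 = (207+97)/510 = 304/510 = 0.59607… → L = 59.6%
L > 0.5 → S = Δ/(2-Max-Min) = 110/(510-207-97) = 110/206 = 0.53398… → S = 53.4%
(the 1/255 factors cancel in S and H, so raw channel differences can be used)
Max is G' → H = 60 × ((B-R)/Δ + 2) = 60 × ((97-148)/110 + 2)
  -51/110 + 2 = -0.4636… + 2 = 1.5363…
  H = 60 × 1.5363… = 92.181…° → H = 92.2°
= HSL(92.2°, 53.4%, 59.6%)


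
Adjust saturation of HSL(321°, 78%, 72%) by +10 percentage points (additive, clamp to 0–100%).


Original S = 78%
Adjustment = +10 percentage points
New S = 78 + (10) = 88
Clamp to [0, 100] → 88
= HSL(321°, 88%, 72%)


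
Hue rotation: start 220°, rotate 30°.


New hue = (H + rotation) mod 360
New hue = (220 + 30) mod 360
= 250 mod 360
= 250°


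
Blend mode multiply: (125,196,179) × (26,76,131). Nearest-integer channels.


Multiply: C = A×B/255, rounded to nearest integer
R: 125×26/255 = 3250/255 ≈ 12.745 → 13
G: 196×76/255 = 14896/255 ≈ 58.416 → 58
B: 179×131/255 = 23449/255 ≈ 91.957 → 92
= RGB(13, 58, 92)


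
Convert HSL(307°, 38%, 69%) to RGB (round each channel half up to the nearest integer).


H=307°, S=0.38, L=0.69
C = (1-|2L-1|)×S = (1-|0.38|)×0.38 = 0.2356
H' = H/60 = 307/60 ≈ 5.1167; X = C×(1-|H' mod 2 - 1|) ≈ 0.2081
m = L - C/2 = 0.69 - 0.1178 = 0.5722
Sector ⌊H'⌋ = 5 → (R',G',B') = (0.2356, 0.0, ≈0.2081)
RGB = ((R'+m)×255, (G'+m)×255, (B'+m)×255) = (205.989, 145.911, 198.9799)
Round half up → RGB(206, 146, 199)


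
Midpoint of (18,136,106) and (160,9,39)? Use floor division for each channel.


Midpoint: each channel = ⌊(C₁+C₂)/2⌋
R: ⌊(18+160)/2⌋ = 89
G: ⌊(136+9)/2⌋ = 72
B: ⌊(106+39)/2⌋ = 72
= RGB(89, 72, 72)


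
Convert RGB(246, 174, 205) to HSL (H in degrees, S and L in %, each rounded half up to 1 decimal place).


Normalize: R'=246/255≈0.9647, G'=174/255≈0.6824, B'=205/255≈0.8039
Max=246/255, Min=174/255, Δ=Max-Min=72/255
L = (Max+Min)/2 = (246+174)/510 = 420/510 = 0.82352… → L = 82.4%
L > 0.5 → S = Δ/(2-Max-Min) = 72/(510-246-174) = 72/90 = 0.8 → S = 80.0%
(the 1/255 factors cancel in S and H, so raw channel differences can be used)
Max is R' → H = 60 × (((G-B)/Δ) mod 6) = 60 × (((174-205)/72) mod 6)
  (-31)/72 = -0.4305…; negative, so add 6 → 5.5694…
  H = 60 × 5.5694… = 334.166…° → H = 334.2°
= HSL(334.2°, 80.0%, 82.4%)


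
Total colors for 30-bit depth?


Colors = 2^bits = 2^30
= 1,073,741,824 colors


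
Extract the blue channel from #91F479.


Color: #91F479
R = 91 = 145
G = F4 = 244
B = 79 = 121
Blue = 121


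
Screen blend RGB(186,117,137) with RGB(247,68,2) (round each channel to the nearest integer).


Screen: C = 255 - (255-A)×(255-B)/255, rounded to nearest integer
R: 255 - (255-186)×(255-247)/255 = 255 - 552/255 ≈ 255 - 2.165 = 252.835 → 253
G: 255 - (255-117)×(255-68)/255 = 255 - 25806/255 ≈ 255 - 101.200 = 153.800 → 154
B: 255 - (255-137)×(255-2)/255 = 255 - 29854/255 ≈ 255 - 117.075 = 137.925 → 138
= RGB(253, 154, 138)


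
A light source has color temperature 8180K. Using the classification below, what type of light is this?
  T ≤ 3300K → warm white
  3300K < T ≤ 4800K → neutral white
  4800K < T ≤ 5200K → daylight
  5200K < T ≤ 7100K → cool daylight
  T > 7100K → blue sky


Temperature: 8180K
8180K > 7100K → blue sky
Classification: blue sky


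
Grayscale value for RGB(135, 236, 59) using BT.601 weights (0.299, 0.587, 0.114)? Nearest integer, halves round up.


Gray = 0.299×R + 0.587×G + 0.114×B
Gray = 0.299×135 + 0.587×236 + 0.114×59
Gray = 40.365 + 138.532 + 6.726
Gray = 185.623 → round half up → 186
Gray = 186


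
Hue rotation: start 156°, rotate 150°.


New hue = (H + rotation) mod 360
New hue = (156 + 150) mod 360
= 306 mod 360
= 306°


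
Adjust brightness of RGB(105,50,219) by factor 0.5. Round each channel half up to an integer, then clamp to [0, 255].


Multiply each channel by 0.5, round half up, clamp to [0, 255]
R: 105×0.5 = 52.5 → round → 53
G: 50×0.5 = 25
B: 219×0.5 = 109.5 → round → 110
= RGB(53, 25, 110)


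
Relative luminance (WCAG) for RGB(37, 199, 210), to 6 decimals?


Linearize each channel (sRGB transfer function): c = v/255; c_lin = c/12.92 if c ≤ 0.04045, else ((c+0.055)/1.055)^2.4
  R: 37/255 ≈ 0.145098 > 0.04045 → ((0.145098+0.055)/1.055)^2.4 ≈ 0.018500
  G: 199/255 ≈ 0.780392 > 0.04045 → ((0.780392+0.055)/1.055)^2.4 ≈ 0.571125
  B: 210/255 ≈ 0.823529 > 0.04045 → ((0.823529+0.055)/1.055)^2.4 ≈ 0.644480
R_lin = 0.018500, G_lin = 0.571125, B_lin = 0.644480
L = 0.2126×R + 0.7152×G + 0.0722×B
L = 0.2126×0.018500 + 0.7152×0.571125 + 0.0722×0.644480
L ≈ 0.458933


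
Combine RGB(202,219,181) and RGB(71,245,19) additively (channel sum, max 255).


Additive: each channel = min(255, C₁+C₂)
R: 202+71 = 273 → 255
G: 219+245 = 464 → 255
B: 181+19 = 200 → 200
= RGB(255, 255, 200)


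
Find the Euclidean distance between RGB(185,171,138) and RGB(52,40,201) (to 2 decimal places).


d = √[(R₁-R₂)² + (G₁-G₂)² + (B₁-B₂)²]
d = √[(185-52)² + (171-40)² + (138-201)²]
d = √[17689 + 17161 + 3969]
d = √38819
d ≈ 197.03


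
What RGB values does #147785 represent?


14 → 20 (R)
77 → 119 (G)
85 → 133 (B)
= RGB(20, 119, 133)


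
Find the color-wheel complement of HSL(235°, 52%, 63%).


Complement = opposite side of color wheel = hue + 180°
H' = (235 + 180) mod 360 = 55°
S and L unchanged.
= HSL(55°, 52%, 63%)


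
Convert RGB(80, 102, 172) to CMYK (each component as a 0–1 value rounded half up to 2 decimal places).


R'=80/255≈0.3137, G'=102/255≈0.4000, B'=172/255≈0.6745
K = 1 - max(R',G',B') = 1 - 172/255 = 83/255 = 0.32549… → 0.33
(1-R'-K)/(1-K) simplifies to (max-R)/max with max = 172:
C = (172-80)/172 = 92/172 = 0.53488… → 0.53
M = (172-102)/172 = 70/172 = 0.40697… → 0.41
Y = (172-172)/172 = 0/172 = 0 → 0.00
= CMYK(0.53, 0.41, 0.00, 0.33)


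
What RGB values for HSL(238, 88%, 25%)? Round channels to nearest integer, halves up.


H=238°, S=0.88, L=0.25
C = (1-|2L-1|)×S = (1-|-0.50|)×0.88 = 0.44
H' = H/60 = 238/60 ≈ 3.9667; X = C×(1-|H' mod 2 - 1|) ≈ 0.0147
m = L - C/2 = 0.25 - 0.22 = 0.03
Sector ⌊H'⌋ = 3 → (R',G',B') = (0.0, ≈0.0147, 0.44)
RGB = ((R'+m)×255, (G'+m)×255, (B'+m)×255) = (7.65, 11.39, 119.85)
Round half up → RGB(8, 11, 120)


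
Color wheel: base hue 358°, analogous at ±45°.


Base hue: 358°
Left analog: (358 - 45) mod 360 = 313°
Right analog: (358 + 45) mod 360 = 43°
Analogous hues = 313° and 43°


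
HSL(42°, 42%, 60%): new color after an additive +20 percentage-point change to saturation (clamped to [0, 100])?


Original S = 42%
Adjustment = +20 percentage points
New S = 42 + (20) = 62
Clamp to [0, 100] → 62
= HSL(42°, 62%, 60%)


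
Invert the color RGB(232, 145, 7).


Invert: (255-R, 255-G, 255-B)
R: 255-232 = 23
G: 255-145 = 110
B: 255-7 = 248
= RGB(23, 110, 248)


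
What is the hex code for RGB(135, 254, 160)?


R = 135 → 87 (hex)
G = 254 → FE (hex)
B = 160 → A0 (hex)
Hex = #87FEA0


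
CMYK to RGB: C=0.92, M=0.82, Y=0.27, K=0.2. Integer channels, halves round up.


R = 255 × (1-C) × (1-K) = 255 × 0.08 × 0.80 = 16.32 → 16
G = 255 × (1-M) × (1-K) = 255 × 0.18 × 0.80 = 36.72 → 37
B = 255 × (1-Y) × (1-K) = 255 × 0.73 × 0.80 = 148.92 → 149
= RGB(16, 37, 149)


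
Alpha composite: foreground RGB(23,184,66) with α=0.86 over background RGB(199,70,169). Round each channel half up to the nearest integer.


C = α×F + (1-α)×B, with 1-α = 0.14
R: 0.86×23 + 0.14×199 = 19.78 + 27.86 = 47.64 → 48
G: 0.86×184 + 0.14×70 = 158.24 + 9.80 = 168.04 → 168
B: 0.86×66 + 0.14×169 = 56.76 + 23.66 = 80.42 → 80
= RGB(48, 168, 80)


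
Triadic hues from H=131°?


Triadic: equally spaced at 120° intervals
H1 = 131°
H2 = (131 + 120) mod 360 = 251°
H3 = (131 + 240) mod 360 = 11°
Triadic = 131°, 251°, 11°


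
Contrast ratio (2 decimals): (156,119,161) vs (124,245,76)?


Linearize each sRGB channel c=v/255: c/12.92 if c ≤ 0.04045 else ((c+0.055)/1.055)^2.4
L = 0.2126×R_lin + 0.7152×G_lin + 0.0722×B_lin
Color 1 (156,119,161):
  R=156: 156/255≈0.6118 > 0.04045 → ((0.6118+0.055)/1.055)^2.4 ≈ 0.33245
  G=119: 119/255≈0.4667 > 0.04045 → ((0.4667+0.055)/1.055)^2.4 ≈ 0.18447
  B=161: 161/255≈0.6314 > 0.04045 → ((0.6314+0.055)/1.055)^2.4 ≈ 0.35640
  L1 = 0.2126×0.33245 + 0.7152×0.18447 + 0.0722×0.35640 ≈ 0.22835
Color 2 (124,245,76):
  R=124: 124/255≈0.4863 > 0.04045 → ((0.4863+0.055)/1.055)^2.4 ≈ 0.20156
  G=245: 245/255≈0.9608 > 0.04045 → ((0.9608+0.055)/1.055)^2.4 ≈ 0.91310
  B=76: 76/255≈0.2980 > 0.04045 → ((0.2980+0.055)/1.055)^2.4 ≈ 0.07227
  L2 = 0.2126×0.20156 + 0.7152×0.91310 + 0.0722×0.07227 ≈ 0.70112
Lighter = 0.70112, Darker = 0.22835
Ratio = (L_lighter + 0.05) / (L_darker + 0.05)
Ratio = (0.70112 + 0.05) / (0.22835 + 0.05) = 0.75112 / 0.27835 ≈ 2.6985
Ratio ≈ 2.70:1


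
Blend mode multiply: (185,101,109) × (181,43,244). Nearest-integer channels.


Multiply: C = A×B/255, rounded to nearest integer
R: 185×181/255 = 33485/255 ≈ 131.314 → 131
G: 101×43/255 = 4343/255 ≈ 17.031 → 17
B: 109×244/255 = 26596/255 ≈ 104.298 → 104
= RGB(131, 17, 104)


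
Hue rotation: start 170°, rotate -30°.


New hue = (H + rotation) mod 360
New hue = (170 -30) mod 360
= 140 mod 360
= 140°


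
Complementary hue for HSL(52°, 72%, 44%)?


Complement = opposite side of color wheel = hue + 180°
H' = (52 + 180) mod 360 = 232°
S and L unchanged.
= HSL(232°, 72%, 44%)


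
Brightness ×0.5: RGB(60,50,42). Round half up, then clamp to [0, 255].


Multiply each channel by 0.5, round half up, clamp to [0, 255]
R: 60×0.5 = 30
G: 50×0.5 = 25
B: 42×0.5 = 21
= RGB(30, 25, 21)


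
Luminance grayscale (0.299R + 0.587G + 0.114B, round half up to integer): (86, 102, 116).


Gray = 0.299×R + 0.587×G + 0.114×B
Gray = 0.299×86 + 0.587×102 + 0.114×116
Gray = 25.714 + 59.874 + 13.224
Gray = 98.812 → round half up → 99
Gray = 99


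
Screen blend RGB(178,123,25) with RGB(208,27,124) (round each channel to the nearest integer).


Screen: C = 255 - (255-A)×(255-B)/255, rounded to nearest integer
R: 255 - (255-178)×(255-208)/255 = 255 - 3619/255 ≈ 255 - 14.192 = 240.808 → 241
G: 255 - (255-123)×(255-27)/255 = 255 - 30096/255 ≈ 255 - 118.024 = 136.976 → 137
B: 255 - (255-25)×(255-124)/255 = 255 - 30130/255 ≈ 255 - 118.157 = 136.843 → 137
= RGB(241, 137, 137)


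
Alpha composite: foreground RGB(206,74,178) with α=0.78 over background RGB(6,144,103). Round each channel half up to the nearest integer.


C = α×F + (1-α)×B, with 1-α = 0.22
R: 0.78×206 + 0.22×6 = 160.68 + 1.32 = 162.00 → 162
G: 0.78×74 + 0.22×144 = 57.72 + 31.68 = 89.40 → 89
B: 0.78×178 + 0.22×103 = 138.84 + 22.66 = 161.50 → 162
= RGB(162, 89, 162)


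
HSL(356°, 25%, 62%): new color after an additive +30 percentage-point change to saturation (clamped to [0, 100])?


Original S = 25%
Adjustment = +30 percentage points
New S = 25 + (30) = 55
Clamp to [0, 100] → 55
= HSL(356°, 55%, 62%)


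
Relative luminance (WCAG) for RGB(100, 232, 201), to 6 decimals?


Linearize each channel (sRGB transfer function): c = v/255; c_lin = c/12.92 if c ≤ 0.04045, else ((c+0.055)/1.055)^2.4
  R: 100/255 ≈ 0.392157 > 0.04045 → ((0.392157+0.055)/1.055)^2.4 ≈ 0.127438
  G: 232/255 ≈ 0.909804 > 0.04045 → ((0.909804+0.055)/1.055)^2.4 ≈ 0.806952
  B: 201/255 ≈ 0.788235 > 0.04045 → ((0.788235+0.055)/1.055)^2.4 ≈ 0.584078
R_lin = 0.127438, G_lin = 0.806952, B_lin = 0.584078
L = 0.2126×R + 0.7152×G + 0.0722×B
L = 0.2126×0.127438 + 0.7152×0.806952 + 0.0722×0.584078
L ≈ 0.646396


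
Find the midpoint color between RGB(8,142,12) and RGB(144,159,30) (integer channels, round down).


Midpoint: each channel = ⌊(C₁+C₂)/2⌋
R: ⌊(8+144)/2⌋ = 76
G: ⌊(142+159)/2⌋ = 150
B: ⌊(12+30)/2⌋ = 21
= RGB(76, 150, 21)


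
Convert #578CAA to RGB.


57 → 87 (R)
8C → 140 (G)
AA → 170 (B)
= RGB(87, 140, 170)


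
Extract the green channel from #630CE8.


Color: #630CE8
R = 63 = 99
G = 0C = 12
B = E8 = 232
Green = 12


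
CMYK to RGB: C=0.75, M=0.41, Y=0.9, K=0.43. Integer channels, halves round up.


R = 255 × (1-C) × (1-K) = 255 × 0.25 × 0.57 = 36.3375 → 36
G = 255 × (1-M) × (1-K) = 255 × 0.59 × 0.57 = 85.7565 → 86
B = 255 × (1-Y) × (1-K) = 255 × 0.10 × 0.57 = 14.535 → 15
= RGB(36, 86, 15)


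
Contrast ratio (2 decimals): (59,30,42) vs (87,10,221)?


Linearize each sRGB channel c=v/255: c/12.92 if c ≤ 0.04045 else ((c+0.055)/1.055)^2.4
L = 0.2126×R_lin + 0.7152×G_lin + 0.0722×B_lin
Color 1 (59,30,42):
  R=59: 59/255≈0.2314 > 0.04045 → ((0.2314+0.055)/1.055)^2.4 ≈ 0.04374
  G=30: 30/255≈0.1176 > 0.04045 → ((0.1176+0.055)/1.055)^2.4 ≈ 0.01298
  B=42: 42/255≈0.1647 > 0.04045 → ((0.1647+0.055)/1.055)^2.4 ≈ 0.02315
  L1 = 0.2126×0.04374 + 0.7152×0.01298 + 0.0722×0.02315 ≈ 0.02026
Color 2 (87,10,221):
  R=87: 87/255≈0.3412 > 0.04045 → ((0.3412+0.055)/1.055)^2.4 ≈ 0.09531
  G=10: 10/255≈0.0392 ≤ 0.04045 → 0.0392/12.92 ≈ 0.00304
  B=221: 221/255≈0.8667 > 0.04045 → ((0.8667+0.055)/1.055)^2.4 ≈ 0.72306
  L2 = 0.2126×0.09531 + 0.7152×0.00304 + 0.0722×0.72306 ≈ 0.07464
Lighter = 0.07464, Darker = 0.02026
Ratio = (L_lighter + 0.05) / (L_darker + 0.05)
Ratio = (0.07464 + 0.05) / (0.02026 + 0.05) = 0.12464 / 0.07026 ≈ 1.7741
Ratio ≈ 1.77:1


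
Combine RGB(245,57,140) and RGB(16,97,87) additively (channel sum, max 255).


Additive: each channel = min(255, C₁+C₂)
R: 245+16 = 261 → 255
G: 57+97 = 154 → 154
B: 140+87 = 227 → 227
= RGB(255, 154, 227)


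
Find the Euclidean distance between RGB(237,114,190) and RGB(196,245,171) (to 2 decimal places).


d = √[(R₁-R₂)² + (G₁-G₂)² + (B₁-B₂)²]
d = √[(237-196)² + (114-245)² + (190-171)²]
d = √[1681 + 17161 + 361]
d = √19203
d ≈ 138.57


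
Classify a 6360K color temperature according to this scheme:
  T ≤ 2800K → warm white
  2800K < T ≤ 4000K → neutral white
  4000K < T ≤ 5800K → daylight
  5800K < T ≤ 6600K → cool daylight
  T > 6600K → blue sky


Temperature: 6360K
5800K < 6360K ≤ 6600K → cool daylight
Classification: cool daylight


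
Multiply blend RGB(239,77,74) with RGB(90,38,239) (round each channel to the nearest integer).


Multiply: C = A×B/255, rounded to nearest integer
R: 239×90/255 = 21510/255 ≈ 84.353 → 84
G: 77×38/255 = 2926/255 ≈ 11.475 → 11
B: 74×239/255 = 17686/255 ≈ 69.357 → 69
= RGB(84, 11, 69)


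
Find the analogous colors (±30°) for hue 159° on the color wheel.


Base hue: 159°
Left analog: (159 - 30) mod 360 = 129°
Right analog: (159 + 30) mod 360 = 189°
Analogous hues = 129° and 189°


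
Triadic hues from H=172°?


Triadic: equally spaced at 120° intervals
H1 = 172°
H2 = (172 + 120) mod 360 = 292°
H3 = (172 + 240) mod 360 = 52°
Triadic = 172°, 292°, 52°


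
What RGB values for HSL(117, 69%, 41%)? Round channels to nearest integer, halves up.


H=117°, S=0.69, L=0.41
C = (1-|2L-1|)×S = (1-|-0.18|)×0.69 = 0.5658
H' = H/60 = 117/60 ≈ 1.9500; X = C×(1-|H' mod 2 - 1|) = 0.02829
m = L - C/2 = 0.41 - 0.2829 = 0.1271
Sector ⌊H'⌋ = 1 → (R',G',B') = (0.02829, 0.5658, 0.0)
RGB = ((R'+m)×255, (G'+m)×255, (B'+m)×255) = (39.62445, 176.6895, 32.4105)
Round half up → RGB(40, 177, 32)


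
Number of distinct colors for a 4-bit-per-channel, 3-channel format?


Total bits = 4 bits/channel × 3 channels = 12 bits
Distinct colors = 2^12
= 4,096 colors


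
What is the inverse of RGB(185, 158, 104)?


Invert: (255-R, 255-G, 255-B)
R: 255-185 = 70
G: 255-158 = 97
B: 255-104 = 151
= RGB(70, 97, 151)


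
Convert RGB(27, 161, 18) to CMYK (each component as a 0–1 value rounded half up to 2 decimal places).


R'=27/255≈0.1059, G'=161/255≈0.6314, B'=18/255≈0.0706
K = 1 - max(R',G',B') = 1 - 161/255 = 94/255 = 0.36862… → 0.37
(1-R'-K)/(1-K) simplifies to (max-R)/max with max = 161:
C = (161-27)/161 = 134/161 = 0.83229… → 0.83
M = (161-161)/161 = 0/161 = 0 → 0.00
Y = (161-18)/161 = 143/161 = 0.88819… → 0.89
= CMYK(0.83, 0.00, 0.89, 0.37)


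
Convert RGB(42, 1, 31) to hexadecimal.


R = 42 → 2A (hex)
G = 1 → 01 (hex)
B = 31 → 1F (hex)
Hex = #2A011F


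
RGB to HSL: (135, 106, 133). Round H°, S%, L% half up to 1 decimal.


Normalize: R'=135/255≈0.5294, G'=106/255≈0.4157, B'=133/255≈0.5216
Max=135/255, Min=106/255, Δ=Max-Min=29/255
L = (Max+Min)/2 = (135+106)/510 = 241/510 = 0.47254… → L = 47.3%
L ≤ 0.5 → S = Δ/(Max+Min) = 29/(135+106) = 29/241 = 0.12033… → S = 12.0%
(the 1/255 factors cancel in S and H, so raw channel differences can be used)
Max is R' → H = 60 × (((G-B)/Δ) mod 6) = 60 × (((106-133)/29) mod 6)
  (-27)/29 = -0.9310…; negative, so add 6 → 5.0689…
  H = 60 × 5.0689… = 304.137…° → H = 304.1°
= HSL(304.1°, 12.0%, 47.3%)


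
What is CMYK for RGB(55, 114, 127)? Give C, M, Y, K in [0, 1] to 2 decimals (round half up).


R'=55/255≈0.2157, G'=114/255≈0.4471, B'=127/255≈0.4980
K = 1 - max(R',G',B') = 1 - 127/255 = 128/255 = 0.50196… → 0.50
(1-R'-K)/(1-K) simplifies to (max-R)/max with max = 127:
C = (127-55)/127 = 72/127 = 0.56692… → 0.57
M = (127-114)/127 = 13/127 = 0.10236… → 0.10
Y = (127-127)/127 = 0/127 = 0 → 0.00
= CMYK(0.57, 0.10, 0.00, 0.50)


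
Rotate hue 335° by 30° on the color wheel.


New hue = (H + rotation) mod 360
New hue = (335 + 30) mod 360
= 365 mod 360
= 5°


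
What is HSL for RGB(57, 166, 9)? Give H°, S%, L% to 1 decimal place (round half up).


Normalize: R'=57/255≈0.2235, G'=166/255≈0.6510, B'=9/255≈0.0353
Max=166/255, Min=9/255, Δ=Max-Min=157/255
L = (Max+Min)/2 = (166+9)/510 = 175/510 = 0.34313… → L = 34.3%
L ≤ 0.5 → S = Δ/(Max+Min) = 157/(166+9) = 157/175 = 0.89714… → S = 89.7%
(the 1/255 factors cancel in S and H, so raw channel differences can be used)
Max is G' → H = 60 × ((B-R)/Δ + 2) = 60 × ((9-57)/157 + 2)
  -48/157 + 2 = -0.3057… + 2 = 1.6942…
  H = 60 × 1.6942… = 101.656…° → H = 101.7°
= HSL(101.7°, 89.7%, 34.3%)


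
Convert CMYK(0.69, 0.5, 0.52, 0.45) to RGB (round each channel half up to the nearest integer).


R = 255 × (1-C) × (1-K) = 255 × 0.31 × 0.55 = 43.4775 → 43
G = 255 × (1-M) × (1-K) = 255 × 0.50 × 0.55 = 70.125 → 70
B = 255 × (1-Y) × (1-K) = 255 × 0.48 × 0.55 = 67.32 → 67
= RGB(43, 70, 67)


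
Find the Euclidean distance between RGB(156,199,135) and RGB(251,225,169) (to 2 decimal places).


d = √[(R₁-R₂)² + (G₁-G₂)² + (B₁-B₂)²]
d = √[(156-251)² + (199-225)² + (135-169)²]
d = √[9025 + 676 + 1156]
d = √10857
d ≈ 104.20


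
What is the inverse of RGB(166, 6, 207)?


Invert: (255-R, 255-G, 255-B)
R: 255-166 = 89
G: 255-6 = 249
B: 255-207 = 48
= RGB(89, 249, 48)


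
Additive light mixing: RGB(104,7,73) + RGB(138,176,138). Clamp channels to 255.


Additive: each channel = min(255, C₁+C₂)
R: 104+138 = 242 → 242
G: 7+176 = 183 → 183
B: 73+138 = 211 → 211
= RGB(242, 183, 211)


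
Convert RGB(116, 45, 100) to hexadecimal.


R = 116 → 74 (hex)
G = 45 → 2D (hex)
B = 100 → 64 (hex)
Hex = #742D64


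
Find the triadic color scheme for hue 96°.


Triadic: equally spaced at 120° intervals
H1 = 96°
H2 = (96 + 120) mod 360 = 216°
H3 = (96 + 240) mod 360 = 336°
Triadic = 96°, 216°, 336°


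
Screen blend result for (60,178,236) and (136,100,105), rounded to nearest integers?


Screen: C = 255 - (255-A)×(255-B)/255, rounded to nearest integer
R: 255 - (255-60)×(255-136)/255 = 255 - 23205/255 ≈ 255 - 91.000 = 164.000 → 164
G: 255 - (255-178)×(255-100)/255 = 255 - 11935/255 ≈ 255 - 46.804 = 208.196 → 208
B: 255 - (255-236)×(255-105)/255 = 255 - 2850/255 ≈ 255 - 11.176 = 243.824 → 244
= RGB(164, 208, 244)


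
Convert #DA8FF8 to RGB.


DA → 218 (R)
8F → 143 (G)
F8 → 248 (B)
= RGB(218, 143, 248)


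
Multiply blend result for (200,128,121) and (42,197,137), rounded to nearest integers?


Multiply: C = A×B/255, rounded to nearest integer
R: 200×42/255 = 8400/255 ≈ 32.941 → 33
G: 128×197/255 = 25216/255 ≈ 98.886 → 99
B: 121×137/255 = 16577/255 ≈ 65.008 → 65
= RGB(33, 99, 65)


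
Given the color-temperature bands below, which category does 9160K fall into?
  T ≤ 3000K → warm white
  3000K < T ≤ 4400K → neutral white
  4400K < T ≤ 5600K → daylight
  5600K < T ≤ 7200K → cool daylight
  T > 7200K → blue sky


Temperature: 9160K
9160K > 7200K → blue sky
Classification: blue sky


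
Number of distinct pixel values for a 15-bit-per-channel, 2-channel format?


Total bits = 15 bits/channel × 2 channels = 30 bits
Distinct pixel values = 2^30
= 1,073,741,824 pixel values


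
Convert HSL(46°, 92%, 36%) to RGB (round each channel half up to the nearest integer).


H=46°, S=0.92, L=0.36
C = (1-|2L-1|)×S = (1-|-0.28|)×0.92 = 0.6624
H' = H/60 = 46/60 ≈ 0.7667; X = C×(1-|H' mod 2 - 1|) = 0.50784
m = L - C/2 = 0.36 - 0.3312 = 0.0288
Sector ⌊H'⌋ = 0 → (R',G',B') = (0.6624, 0.50784, 0.0)
RGB = ((R'+m)×255, (G'+m)×255, (B'+m)×255) = (176.256, 136.8432, 7.344)
Round half up → RGB(176, 137, 7)


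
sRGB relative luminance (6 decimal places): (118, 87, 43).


Linearize each channel (sRGB transfer function): c = v/255; c_lin = c/12.92 if c ≤ 0.04045, else ((c+0.055)/1.055)^2.4
  R: 118/255 ≈ 0.462745 > 0.04045 → ((0.462745+0.055)/1.055)^2.4 ≈ 0.181164
  G: 87/255 ≈ 0.341176 > 0.04045 → ((0.341176+0.055)/1.055)^2.4 ≈ 0.095307
  B: 43/255 ≈ 0.168627 > 0.04045 → ((0.168627+0.055)/1.055)^2.4 ≈ 0.024158
R_lin = 0.181164, G_lin = 0.095307, B_lin = 0.024158
L = 0.2126×R + 0.7152×G + 0.0722×B
L = 0.2126×0.181164 + 0.7152×0.095307 + 0.0722×0.024158
L ≈ 0.108424


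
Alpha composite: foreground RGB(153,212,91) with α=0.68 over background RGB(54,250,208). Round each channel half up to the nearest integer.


C = α×F + (1-α)×B, with 1-α = 0.32
R: 0.68×153 + 0.32×54 = 104.04 + 17.28 = 121.32 → 121
G: 0.68×212 + 0.32×250 = 144.16 + 80.00 = 224.16 → 224
B: 0.68×91 + 0.32×208 = 61.88 + 66.56 = 128.44 → 128
= RGB(121, 224, 128)


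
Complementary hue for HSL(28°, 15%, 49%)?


Complement = opposite side of color wheel = hue + 180°
H' = (28 + 180) mod 360 = 208°
S and L unchanged.
= HSL(208°, 15%, 49%)


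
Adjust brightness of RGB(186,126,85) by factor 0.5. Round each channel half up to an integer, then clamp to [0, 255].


Multiply each channel by 0.5, round half up, clamp to [0, 255]
R: 186×0.5 = 93
G: 126×0.5 = 63
B: 85×0.5 = 42.5 → round → 43
= RGB(93, 63, 43)


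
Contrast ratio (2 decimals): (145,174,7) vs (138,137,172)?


Linearize each sRGB channel c=v/255: c/12.92 if c ≤ 0.04045 else ((c+0.055)/1.055)^2.4
L = 0.2126×R_lin + 0.7152×G_lin + 0.0722×B_lin
Color 1 (145,174,7):
  R=145: 145/255≈0.5686 > 0.04045 → ((0.5686+0.055)/1.055)^2.4 ≈ 0.28315
  G=174: 174/255≈0.6824 > 0.04045 → ((0.6824+0.055)/1.055)^2.4 ≈ 0.42327
  B=7: 7/255≈0.0275 ≤ 0.04045 → 0.0275/12.92 ≈ 0.00212
  L1 = 0.2126×0.28315 + 0.7152×0.42327 + 0.0722×0.00212 ≈ 0.36307
Color 2 (138,137,172):
  R=138: 138/255≈0.5412 > 0.04045 → ((0.5412+0.055)/1.055)^2.4 ≈ 0.25415
  G=137: 137/255≈0.5373 > 0.04045 → ((0.5373+0.055)/1.055)^2.4 ≈ 0.25016
  B=172: 172/255≈0.6745 > 0.04045 → ((0.6745+0.055)/1.055)^2.4 ≈ 0.41254
  L2 = 0.2126×0.25415 + 0.7152×0.25016 + 0.0722×0.41254 ≈ 0.26273
Lighter = 0.36307, Darker = 0.26273
Ratio = (L_lighter + 0.05) / (L_darker + 0.05)
Ratio = (0.36307 + 0.05) / (0.26273 + 0.05) = 0.41307 / 0.31273 ≈ 1.3209
Ratio ≈ 1.32:1


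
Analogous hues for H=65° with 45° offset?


Base hue: 65°
Left analog: (65 - 45) mod 360 = 20°
Right analog: (65 + 45) mod 360 = 110°
Analogous hues = 20° and 110°


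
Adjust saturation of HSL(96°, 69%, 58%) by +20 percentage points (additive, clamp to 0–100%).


Original S = 69%
Adjustment = +20 percentage points
New S = 69 + (20) = 89
Clamp to [0, 100] → 89
= HSL(96°, 89%, 58%)


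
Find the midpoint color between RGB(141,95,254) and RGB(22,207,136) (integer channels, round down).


Midpoint: each channel = ⌊(C₁+C₂)/2⌋
R: ⌊(141+22)/2⌋ = 81
G: ⌊(95+207)/2⌋ = 151
B: ⌊(254+136)/2⌋ = 195
= RGB(81, 151, 195)


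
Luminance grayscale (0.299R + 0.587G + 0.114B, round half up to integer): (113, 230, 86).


Gray = 0.299×R + 0.587×G + 0.114×B
Gray = 0.299×113 + 0.587×230 + 0.114×86
Gray = 33.787 + 135.010 + 9.804
Gray = 178.601 → round half up → 179
Gray = 179


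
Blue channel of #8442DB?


Color: #8442DB
R = 84 = 132
G = 42 = 66
B = DB = 219
Blue = 219


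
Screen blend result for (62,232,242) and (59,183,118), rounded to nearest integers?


Screen: C = 255 - (255-A)×(255-B)/255, rounded to nearest integer
R: 255 - (255-62)×(255-59)/255 = 255 - 37828/255 ≈ 255 - 148.345 = 106.655 → 107
G: 255 - (255-232)×(255-183)/255 = 255 - 1656/255 ≈ 255 - 6.494 = 248.506 → 249
B: 255 - (255-242)×(255-118)/255 = 255 - 1781/255 ≈ 255 - 6.984 = 248.016 → 248
= RGB(107, 249, 248)


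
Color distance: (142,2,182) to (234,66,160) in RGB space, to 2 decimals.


d = √[(R₁-R₂)² + (G₁-G₂)² + (B₁-B₂)²]
d = √[(142-234)² + (2-66)² + (182-160)²]
d = √[8464 + 4096 + 484]
d = √13044
d ≈ 114.21


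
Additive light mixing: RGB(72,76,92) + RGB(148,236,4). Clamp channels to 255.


Additive: each channel = min(255, C₁+C₂)
R: 72+148 = 220 → 220
G: 76+236 = 312 → 255
B: 92+4 = 96 → 96
= RGB(220, 255, 96)


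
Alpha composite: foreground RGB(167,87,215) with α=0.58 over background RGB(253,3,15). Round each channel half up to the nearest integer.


C = α×F + (1-α)×B, with 1-α = 0.42
R: 0.58×167 + 0.42×253 = 96.86 + 106.26 = 203.12 → 203
G: 0.58×87 + 0.42×3 = 50.46 + 1.26 = 51.72 → 52
B: 0.58×215 + 0.42×15 = 124.70 + 6.30 = 131.00 → 131
= RGB(203, 52, 131)


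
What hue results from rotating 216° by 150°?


New hue = (H + rotation) mod 360
New hue = (216 + 150) mod 360
= 366 mod 360
= 6°


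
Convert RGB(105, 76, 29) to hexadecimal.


R = 105 → 69 (hex)
G = 76 → 4C (hex)
B = 29 → 1D (hex)
Hex = #694C1D


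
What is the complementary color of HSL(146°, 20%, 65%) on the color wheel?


Complement = opposite side of color wheel = hue + 180°
H' = (146 + 180) mod 360 = 326°
S and L unchanged.
= HSL(326°, 20%, 65%)


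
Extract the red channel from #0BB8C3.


Color: #0BB8C3
R = 0B = 11
G = B8 = 184
B = C3 = 195
Red = 11


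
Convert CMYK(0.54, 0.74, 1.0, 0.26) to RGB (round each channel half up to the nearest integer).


R = 255 × (1-C) × (1-K) = 255 × 0.46 × 0.74 = 86.802 → 87
G = 255 × (1-M) × (1-K) = 255 × 0.26 × 0.74 = 49.062 → 49
B = 255 × (1-Y) × (1-K) = 255 × 0.00 × 0.74 = 0
= RGB(87, 49, 0)


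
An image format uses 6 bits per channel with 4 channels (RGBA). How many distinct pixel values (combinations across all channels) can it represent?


Total bits = 6 bits/channel × 4 channels = 24 bits
Distinct pixel values = 2^24
= 16,777,216 pixel values
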